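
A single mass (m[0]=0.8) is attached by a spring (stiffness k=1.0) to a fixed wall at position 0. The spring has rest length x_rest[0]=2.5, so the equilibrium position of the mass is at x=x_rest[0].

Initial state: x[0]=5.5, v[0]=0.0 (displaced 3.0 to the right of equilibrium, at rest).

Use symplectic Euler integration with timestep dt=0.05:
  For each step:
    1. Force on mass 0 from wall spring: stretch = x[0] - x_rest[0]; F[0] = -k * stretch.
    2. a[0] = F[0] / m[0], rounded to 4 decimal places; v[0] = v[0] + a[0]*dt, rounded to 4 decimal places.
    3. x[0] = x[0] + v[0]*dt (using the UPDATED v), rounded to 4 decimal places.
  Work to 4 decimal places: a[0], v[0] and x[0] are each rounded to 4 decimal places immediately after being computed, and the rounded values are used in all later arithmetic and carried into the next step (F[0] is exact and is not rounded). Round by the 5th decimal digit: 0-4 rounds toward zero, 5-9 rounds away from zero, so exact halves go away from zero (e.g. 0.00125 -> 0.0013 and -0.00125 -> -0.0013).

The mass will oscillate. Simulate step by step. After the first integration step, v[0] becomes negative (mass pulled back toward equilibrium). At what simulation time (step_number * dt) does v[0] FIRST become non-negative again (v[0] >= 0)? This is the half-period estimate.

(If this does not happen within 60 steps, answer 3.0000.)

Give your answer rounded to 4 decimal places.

Step 0: x=[5.5000] v=[0.0000]
Step 1: x=[5.4906] v=[-0.1875]
Step 2: x=[5.4719] v=[-0.3744]
Step 3: x=[5.4439] v=[-0.5601]
Step 4: x=[5.4067] v=[-0.7441]
Step 5: x=[5.3604] v=[-0.9258]
Step 6: x=[5.3052] v=[-1.1046]
Step 7: x=[5.2412] v=[-1.2799]
Step 8: x=[5.1686] v=[-1.4512]
Step 9: x=[5.0877] v=[-1.6180]
Step 10: x=[4.9987] v=[-1.7797]
Step 11: x=[4.9019] v=[-1.9359]
Step 12: x=[4.7976] v=[-2.0860]
Step 13: x=[4.6861] v=[-2.2296]
Step 14: x=[4.5678] v=[-2.3662]
Step 15: x=[4.4430] v=[-2.4954]
Step 16: x=[4.3122] v=[-2.6168]
Step 17: x=[4.1757] v=[-2.7301]
Step 18: x=[4.0340] v=[-2.8348]
Step 19: x=[3.8875] v=[-2.9307]
Step 20: x=[3.7366] v=[-3.0174]
Step 21: x=[3.5819] v=[-3.0947]
Step 22: x=[3.4238] v=[-3.1623]
Step 23: x=[3.2628] v=[-3.2200]
Step 24: x=[3.0994] v=[-3.2677]
Step 25: x=[2.9341] v=[-3.3052]
Step 26: x=[2.7675] v=[-3.3323]
Step 27: x=[2.6001] v=[-3.3490]
Step 28: x=[2.4323] v=[-3.3553]
Step 29: x=[2.2647] v=[-3.3511]
Step 30: x=[2.0979] v=[-3.3364]
Step 31: x=[1.9323] v=[-3.3113]
Step 32: x=[1.7685] v=[-3.2758]
Step 33: x=[1.6070] v=[-3.2301]
Step 34: x=[1.4483] v=[-3.1743]
Step 35: x=[1.2929] v=[-3.1086]
Step 36: x=[1.1412] v=[-3.0332]
Step 37: x=[0.9938] v=[-2.9483]
Step 38: x=[0.8511] v=[-2.8542]
Step 39: x=[0.7135] v=[-2.7511]
Step 40: x=[0.5815] v=[-2.6394]
Step 41: x=[0.4555] v=[-2.5195]
Step 42: x=[0.3359] v=[-2.3917]
Step 43: x=[0.2231] v=[-2.2564]
Step 44: x=[0.1174] v=[-2.1141]
Step 45: x=[0.0191] v=[-1.9652]
Step 46: x=[-0.0714] v=[-1.8101]
Step 47: x=[-0.1539] v=[-1.6494]
Step 48: x=[-0.2281] v=[-1.4835]
Step 49: x=[-0.2938] v=[-1.3130]
Step 50: x=[-0.3507] v=[-1.1384]
Step 51: x=[-0.3987] v=[-0.9602]
Step 52: x=[-0.4377] v=[-0.7790]
Step 53: x=[-0.4675] v=[-0.5954]
Step 54: x=[-0.4880] v=[-0.4099]
Step 55: x=[-0.4992] v=[-0.2232]
Step 56: x=[-0.5010] v=[-0.0358]
Step 57: x=[-0.4934] v=[0.1518]
First v>=0 after going negative at step 57, time=2.8500

Answer: 2.8500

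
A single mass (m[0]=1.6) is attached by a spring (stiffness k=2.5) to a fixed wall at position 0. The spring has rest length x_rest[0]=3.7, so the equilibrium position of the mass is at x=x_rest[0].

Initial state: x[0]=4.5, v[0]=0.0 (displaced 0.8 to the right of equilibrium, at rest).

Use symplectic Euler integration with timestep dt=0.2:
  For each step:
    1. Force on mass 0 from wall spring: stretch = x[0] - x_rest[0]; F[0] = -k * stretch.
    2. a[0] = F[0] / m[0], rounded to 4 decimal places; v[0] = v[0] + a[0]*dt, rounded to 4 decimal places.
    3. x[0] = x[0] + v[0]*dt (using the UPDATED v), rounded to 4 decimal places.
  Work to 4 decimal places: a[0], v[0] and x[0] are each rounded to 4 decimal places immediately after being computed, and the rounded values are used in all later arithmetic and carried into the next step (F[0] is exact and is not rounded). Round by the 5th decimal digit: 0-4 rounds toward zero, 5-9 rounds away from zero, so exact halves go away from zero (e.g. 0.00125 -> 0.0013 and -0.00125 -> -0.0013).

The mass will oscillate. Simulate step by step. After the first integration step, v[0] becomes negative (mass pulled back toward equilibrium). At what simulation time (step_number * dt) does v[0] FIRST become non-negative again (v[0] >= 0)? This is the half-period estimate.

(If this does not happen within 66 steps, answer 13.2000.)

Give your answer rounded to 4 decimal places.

Step 0: x=[4.5000] v=[0.0000]
Step 1: x=[4.4500] v=[-0.2500]
Step 2: x=[4.3531] v=[-0.4844]
Step 3: x=[4.2154] v=[-0.6885]
Step 4: x=[4.0455] v=[-0.8496]
Step 5: x=[3.8540] v=[-0.9576]
Step 6: x=[3.6529] v=[-1.0057]
Step 7: x=[3.4547] v=[-0.9910]
Step 8: x=[3.2718] v=[-0.9143]
Step 9: x=[3.1157] v=[-0.7805]
Step 10: x=[2.9961] v=[-0.5979]
Step 11: x=[2.9205] v=[-0.3779]
Step 12: x=[2.8936] v=[-0.1343]
Step 13: x=[2.9171] v=[0.1177]
First v>=0 after going negative at step 13, time=2.6000

Answer: 2.6000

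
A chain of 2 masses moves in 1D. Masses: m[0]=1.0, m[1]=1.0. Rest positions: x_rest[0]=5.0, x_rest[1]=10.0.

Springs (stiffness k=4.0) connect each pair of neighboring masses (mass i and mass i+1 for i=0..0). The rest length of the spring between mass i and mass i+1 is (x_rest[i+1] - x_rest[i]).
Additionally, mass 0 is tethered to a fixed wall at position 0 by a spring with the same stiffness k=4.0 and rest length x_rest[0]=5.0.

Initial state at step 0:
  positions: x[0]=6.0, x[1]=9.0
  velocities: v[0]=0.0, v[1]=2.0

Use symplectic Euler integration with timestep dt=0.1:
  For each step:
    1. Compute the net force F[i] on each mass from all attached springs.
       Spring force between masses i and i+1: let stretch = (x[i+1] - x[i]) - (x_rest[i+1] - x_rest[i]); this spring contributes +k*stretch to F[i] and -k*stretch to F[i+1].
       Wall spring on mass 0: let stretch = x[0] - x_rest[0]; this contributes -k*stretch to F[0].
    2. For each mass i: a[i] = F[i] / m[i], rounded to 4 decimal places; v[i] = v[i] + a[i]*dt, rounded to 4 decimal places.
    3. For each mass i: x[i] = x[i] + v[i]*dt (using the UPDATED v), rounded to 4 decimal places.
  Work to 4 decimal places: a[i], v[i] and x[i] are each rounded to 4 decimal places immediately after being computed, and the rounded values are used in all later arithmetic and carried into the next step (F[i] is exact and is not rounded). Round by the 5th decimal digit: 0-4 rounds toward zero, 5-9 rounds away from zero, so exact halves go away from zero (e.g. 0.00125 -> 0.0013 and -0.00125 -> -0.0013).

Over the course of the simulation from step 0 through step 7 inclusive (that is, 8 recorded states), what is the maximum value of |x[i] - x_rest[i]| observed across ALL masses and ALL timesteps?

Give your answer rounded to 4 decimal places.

Answer: 1.4182

Derivation:
Step 0: x=[6.0000 9.0000] v=[0.0000 2.0000]
Step 1: x=[5.8800 9.2800] v=[-1.2000 2.8000]
Step 2: x=[5.6608 9.6240] v=[-2.1920 3.4400]
Step 3: x=[5.3737 10.0095] v=[-2.8710 3.8547]
Step 4: x=[5.0571 10.4095] v=[-3.1662 4.0004]
Step 5: x=[4.7523 10.7954] v=[-3.0481 3.8594]
Step 6: x=[4.4991 11.1396] v=[-2.5318 3.4422]
Step 7: x=[4.3316 11.4182] v=[-1.6752 2.7860]
Max displacement = 1.4182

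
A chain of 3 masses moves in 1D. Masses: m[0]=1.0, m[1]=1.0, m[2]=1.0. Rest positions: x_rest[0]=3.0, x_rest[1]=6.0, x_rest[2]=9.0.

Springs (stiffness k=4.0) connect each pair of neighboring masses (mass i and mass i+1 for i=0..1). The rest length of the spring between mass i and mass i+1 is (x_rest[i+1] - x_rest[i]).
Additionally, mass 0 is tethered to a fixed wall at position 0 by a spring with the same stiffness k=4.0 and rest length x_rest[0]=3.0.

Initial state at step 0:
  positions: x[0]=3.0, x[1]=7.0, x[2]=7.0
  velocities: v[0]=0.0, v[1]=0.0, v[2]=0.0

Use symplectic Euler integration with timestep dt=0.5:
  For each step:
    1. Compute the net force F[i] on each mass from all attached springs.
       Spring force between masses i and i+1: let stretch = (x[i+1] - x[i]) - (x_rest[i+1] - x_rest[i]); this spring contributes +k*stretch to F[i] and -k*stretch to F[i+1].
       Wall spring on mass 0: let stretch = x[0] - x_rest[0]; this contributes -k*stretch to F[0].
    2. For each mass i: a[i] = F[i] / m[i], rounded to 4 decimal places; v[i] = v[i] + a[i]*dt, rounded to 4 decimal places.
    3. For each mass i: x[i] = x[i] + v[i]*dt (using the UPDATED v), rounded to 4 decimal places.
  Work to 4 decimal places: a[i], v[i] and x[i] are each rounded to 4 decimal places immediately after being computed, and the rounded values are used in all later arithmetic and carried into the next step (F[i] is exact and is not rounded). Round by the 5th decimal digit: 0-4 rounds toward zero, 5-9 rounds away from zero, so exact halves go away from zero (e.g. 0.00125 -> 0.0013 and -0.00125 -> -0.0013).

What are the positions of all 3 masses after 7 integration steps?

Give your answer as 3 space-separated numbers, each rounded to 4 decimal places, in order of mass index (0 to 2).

Answer: 3.0000 5.0000 11.0000

Derivation:
Step 0: x=[3.0000 7.0000 7.0000] v=[0.0000 0.0000 0.0000]
Step 1: x=[4.0000 3.0000 10.0000] v=[2.0000 -8.0000 6.0000]
Step 2: x=[0.0000 7.0000 9.0000] v=[-8.0000 8.0000 -2.0000]
Step 3: x=[3.0000 6.0000 9.0000] v=[6.0000 -2.0000 0.0000]
Step 4: x=[6.0000 5.0000 9.0000] v=[6.0000 -2.0000 0.0000]
Step 5: x=[2.0000 9.0000 8.0000] v=[-8.0000 8.0000 -2.0000]
Step 6: x=[3.0000 5.0000 11.0000] v=[2.0000 -8.0000 6.0000]
Step 7: x=[3.0000 5.0000 11.0000] v=[0.0000 0.0000 0.0000]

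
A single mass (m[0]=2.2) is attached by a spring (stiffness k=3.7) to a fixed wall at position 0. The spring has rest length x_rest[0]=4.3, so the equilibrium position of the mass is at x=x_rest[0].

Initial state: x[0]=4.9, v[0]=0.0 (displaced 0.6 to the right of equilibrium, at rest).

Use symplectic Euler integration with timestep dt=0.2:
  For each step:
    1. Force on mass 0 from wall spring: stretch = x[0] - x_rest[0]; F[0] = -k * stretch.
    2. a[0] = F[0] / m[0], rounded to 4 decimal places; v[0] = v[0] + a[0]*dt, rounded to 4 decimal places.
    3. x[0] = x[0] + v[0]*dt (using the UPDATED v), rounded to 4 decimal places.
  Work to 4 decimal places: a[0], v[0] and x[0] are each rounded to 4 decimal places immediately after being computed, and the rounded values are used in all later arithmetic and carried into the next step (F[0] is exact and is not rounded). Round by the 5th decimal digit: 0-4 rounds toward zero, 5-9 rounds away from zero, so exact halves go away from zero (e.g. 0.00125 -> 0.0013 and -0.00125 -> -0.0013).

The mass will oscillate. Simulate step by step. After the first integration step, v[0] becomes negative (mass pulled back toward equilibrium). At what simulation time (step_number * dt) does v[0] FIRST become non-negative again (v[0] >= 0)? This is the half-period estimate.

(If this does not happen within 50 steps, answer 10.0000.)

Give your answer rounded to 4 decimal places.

Step 0: x=[4.9000] v=[0.0000]
Step 1: x=[4.8596] v=[-0.2018]
Step 2: x=[4.7816] v=[-0.3900]
Step 3: x=[4.6712] v=[-0.5520]
Step 4: x=[4.5358] v=[-0.6769]
Step 5: x=[4.3846] v=[-0.7562]
Step 6: x=[4.2277] v=[-0.7847]
Step 7: x=[4.0756] v=[-0.7604]
Step 8: x=[3.9386] v=[-0.6849]
Step 9: x=[3.8259] v=[-0.5633]
Step 10: x=[3.7451] v=[-0.4038]
Step 11: x=[3.7017] v=[-0.2172]
Step 12: x=[3.6985] v=[-0.0160]
Step 13: x=[3.7358] v=[0.1863]
First v>=0 after going negative at step 13, time=2.6000

Answer: 2.6000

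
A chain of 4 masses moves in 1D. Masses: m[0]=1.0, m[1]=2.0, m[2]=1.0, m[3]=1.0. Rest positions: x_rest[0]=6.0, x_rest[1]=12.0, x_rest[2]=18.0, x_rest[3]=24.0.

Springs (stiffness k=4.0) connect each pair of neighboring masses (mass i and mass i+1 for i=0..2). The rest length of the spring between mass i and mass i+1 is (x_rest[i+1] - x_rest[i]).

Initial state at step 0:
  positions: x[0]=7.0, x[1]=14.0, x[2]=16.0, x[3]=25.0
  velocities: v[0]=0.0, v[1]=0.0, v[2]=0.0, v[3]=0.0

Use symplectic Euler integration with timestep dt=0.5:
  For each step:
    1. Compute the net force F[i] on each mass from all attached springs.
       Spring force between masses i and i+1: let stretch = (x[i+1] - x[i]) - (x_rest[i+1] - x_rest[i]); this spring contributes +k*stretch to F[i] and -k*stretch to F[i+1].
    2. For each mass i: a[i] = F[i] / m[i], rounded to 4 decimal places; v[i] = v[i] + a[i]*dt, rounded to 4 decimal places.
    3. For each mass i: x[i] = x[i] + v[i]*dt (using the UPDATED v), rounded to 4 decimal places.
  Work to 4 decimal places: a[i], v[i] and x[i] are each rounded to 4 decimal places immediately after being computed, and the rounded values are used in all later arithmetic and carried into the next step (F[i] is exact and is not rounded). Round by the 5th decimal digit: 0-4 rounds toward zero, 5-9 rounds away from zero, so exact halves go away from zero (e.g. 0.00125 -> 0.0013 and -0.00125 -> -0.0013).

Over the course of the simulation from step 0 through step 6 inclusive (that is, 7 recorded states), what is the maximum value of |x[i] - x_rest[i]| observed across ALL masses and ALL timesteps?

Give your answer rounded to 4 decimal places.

Answer: 5.5000

Derivation:
Step 0: x=[7.0000 14.0000 16.0000 25.0000] v=[0.0000 0.0000 0.0000 0.0000]
Step 1: x=[8.0000 11.5000 23.0000 22.0000] v=[2.0000 -5.0000 14.0000 -6.0000]
Step 2: x=[6.5000 13.0000 17.5000 26.0000] v=[-3.0000 3.0000 -11.0000 8.0000]
Step 3: x=[5.5000 13.5000 16.0000 27.5000] v=[-2.0000 1.0000 -3.0000 3.0000]
Step 4: x=[6.5000 11.2500 23.5000 23.5000] v=[2.0000 -4.5000 15.0000 -8.0000]
Step 5: x=[6.2500 12.7500 18.7500 25.5000] v=[-0.5000 3.0000 -9.5000 4.0000]
Step 6: x=[6.5000 14.0000 14.7500 26.7500] v=[0.5000 2.5000 -8.0000 2.5000]
Max displacement = 5.5000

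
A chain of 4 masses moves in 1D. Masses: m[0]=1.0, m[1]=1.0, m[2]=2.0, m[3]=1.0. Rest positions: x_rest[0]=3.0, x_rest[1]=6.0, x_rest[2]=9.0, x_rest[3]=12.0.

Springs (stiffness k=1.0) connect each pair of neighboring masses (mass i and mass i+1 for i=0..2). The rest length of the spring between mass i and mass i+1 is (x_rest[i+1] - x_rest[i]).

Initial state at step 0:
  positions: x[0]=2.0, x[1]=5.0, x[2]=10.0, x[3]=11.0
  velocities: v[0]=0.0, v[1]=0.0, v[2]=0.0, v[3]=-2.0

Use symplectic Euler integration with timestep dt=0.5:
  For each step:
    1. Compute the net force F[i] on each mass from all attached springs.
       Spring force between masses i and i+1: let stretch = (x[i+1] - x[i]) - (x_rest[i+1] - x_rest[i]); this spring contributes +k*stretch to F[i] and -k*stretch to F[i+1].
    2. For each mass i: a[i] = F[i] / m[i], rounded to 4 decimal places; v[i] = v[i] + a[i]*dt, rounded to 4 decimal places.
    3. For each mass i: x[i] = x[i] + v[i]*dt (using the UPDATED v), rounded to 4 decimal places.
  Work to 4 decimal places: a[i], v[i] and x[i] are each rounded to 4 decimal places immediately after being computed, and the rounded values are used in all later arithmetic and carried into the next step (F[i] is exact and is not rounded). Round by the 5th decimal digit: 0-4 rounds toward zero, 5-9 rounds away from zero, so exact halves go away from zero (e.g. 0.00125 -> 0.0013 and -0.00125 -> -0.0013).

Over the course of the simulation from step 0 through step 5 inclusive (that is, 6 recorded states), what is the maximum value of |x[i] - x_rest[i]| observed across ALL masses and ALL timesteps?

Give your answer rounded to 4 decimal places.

Answer: 2.3906

Derivation:
Step 0: x=[2.0000 5.0000 10.0000 11.0000] v=[0.0000 0.0000 0.0000 -2.0000]
Step 1: x=[2.0000 5.5000 9.5000 10.5000] v=[0.0000 1.0000 -1.0000 -1.0000]
Step 2: x=[2.1250 6.1250 8.6250 10.5000] v=[0.2500 1.2500 -1.7500 0.0000]
Step 3: x=[2.5000 6.3750 7.6719 10.7813] v=[0.7500 0.5000 -1.9063 0.5625]
Step 4: x=[3.0938 5.9805 6.9453 11.0352] v=[1.1875 -0.7891 -1.4532 0.5078]
Step 5: x=[3.6593 5.1055 6.6094 11.0166] v=[1.1309 -1.7501 -0.6719 -0.0372]
Max displacement = 2.3906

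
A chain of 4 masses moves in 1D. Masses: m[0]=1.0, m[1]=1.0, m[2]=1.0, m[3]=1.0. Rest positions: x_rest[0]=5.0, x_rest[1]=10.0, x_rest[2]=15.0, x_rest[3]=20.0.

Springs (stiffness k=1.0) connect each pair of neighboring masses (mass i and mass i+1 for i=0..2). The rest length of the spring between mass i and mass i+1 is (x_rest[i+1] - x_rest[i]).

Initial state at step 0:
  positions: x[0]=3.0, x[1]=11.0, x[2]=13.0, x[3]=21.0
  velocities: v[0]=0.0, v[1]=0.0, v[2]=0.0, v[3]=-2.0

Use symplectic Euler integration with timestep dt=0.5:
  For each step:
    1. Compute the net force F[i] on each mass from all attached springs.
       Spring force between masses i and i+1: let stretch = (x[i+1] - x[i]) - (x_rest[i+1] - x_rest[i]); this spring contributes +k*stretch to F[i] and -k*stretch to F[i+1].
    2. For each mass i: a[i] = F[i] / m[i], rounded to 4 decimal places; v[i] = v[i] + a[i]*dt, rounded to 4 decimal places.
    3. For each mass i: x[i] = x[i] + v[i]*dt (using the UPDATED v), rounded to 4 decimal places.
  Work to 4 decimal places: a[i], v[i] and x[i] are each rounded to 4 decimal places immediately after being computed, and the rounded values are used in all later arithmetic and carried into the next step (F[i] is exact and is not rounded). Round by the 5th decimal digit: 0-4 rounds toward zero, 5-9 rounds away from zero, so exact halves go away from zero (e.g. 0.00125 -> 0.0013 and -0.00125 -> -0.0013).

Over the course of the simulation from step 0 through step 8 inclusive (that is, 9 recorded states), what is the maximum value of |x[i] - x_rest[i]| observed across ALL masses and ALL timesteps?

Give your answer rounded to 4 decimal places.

Answer: 5.1005

Derivation:
Step 0: x=[3.0000 11.0000 13.0000 21.0000] v=[0.0000 0.0000 0.0000 -2.0000]
Step 1: x=[3.7500 9.5000 14.5000 19.2500] v=[1.5000 -3.0000 3.0000 -3.5000]
Step 2: x=[4.6875 7.8125 15.9375 17.5625] v=[1.8750 -3.3750 2.8750 -3.3750]
Step 3: x=[5.1563 7.3750 15.7500 16.7188] v=[0.9375 -0.8750 -0.3750 -1.6875]
Step 4: x=[4.9297 8.4766 13.7110 16.8829] v=[-0.4532 2.2032 -4.0781 0.3281]
Step 5: x=[4.3398 10.0001 11.1563 17.5040] v=[-1.1798 3.0470 -5.1094 1.2422]
Step 6: x=[3.9150 10.3976 9.8995 17.7882] v=[-0.8497 0.7950 -2.5137 0.5684]
Step 7: x=[3.8608 9.0499 10.7394 17.3502] v=[-0.1084 -2.6954 1.6797 -0.8760]
Step 8: x=[3.8539 6.8273 12.8096 16.5095] v=[-0.0139 -4.4452 4.1404 -1.6814]
Max displacement = 5.1005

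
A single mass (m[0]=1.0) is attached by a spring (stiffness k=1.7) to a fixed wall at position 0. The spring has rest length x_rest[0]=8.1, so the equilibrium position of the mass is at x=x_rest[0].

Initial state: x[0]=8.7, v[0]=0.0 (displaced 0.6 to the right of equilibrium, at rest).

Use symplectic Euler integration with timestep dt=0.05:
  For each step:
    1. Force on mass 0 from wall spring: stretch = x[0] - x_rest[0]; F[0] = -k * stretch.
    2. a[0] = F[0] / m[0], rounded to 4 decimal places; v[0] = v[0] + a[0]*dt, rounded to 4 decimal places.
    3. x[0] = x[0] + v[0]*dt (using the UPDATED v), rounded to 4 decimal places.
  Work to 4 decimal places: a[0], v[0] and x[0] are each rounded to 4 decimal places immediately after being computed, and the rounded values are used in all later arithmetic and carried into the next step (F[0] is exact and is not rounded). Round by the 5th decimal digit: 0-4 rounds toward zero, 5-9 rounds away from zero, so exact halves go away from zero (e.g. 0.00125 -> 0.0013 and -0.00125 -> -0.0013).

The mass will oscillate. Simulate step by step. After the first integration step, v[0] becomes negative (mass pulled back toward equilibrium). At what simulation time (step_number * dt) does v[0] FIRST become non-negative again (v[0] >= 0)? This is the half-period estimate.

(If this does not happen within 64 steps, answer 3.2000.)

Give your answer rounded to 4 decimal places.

Step 0: x=[8.7000] v=[0.0000]
Step 1: x=[8.6975] v=[-0.0510]
Step 2: x=[8.6924] v=[-0.1018]
Step 3: x=[8.6848] v=[-0.1522]
Step 4: x=[8.6747] v=[-0.2019]
Step 5: x=[8.6622] v=[-0.2508]
Step 6: x=[8.6473] v=[-0.2986]
Step 7: x=[8.6300] v=[-0.3451]
Step 8: x=[8.6105] v=[-0.3902]
Step 9: x=[8.5888] v=[-0.4336]
Step 10: x=[8.5650] v=[-0.4752]
Step 11: x=[8.5393] v=[-0.5147]
Step 12: x=[8.5117] v=[-0.5520]
Step 13: x=[8.4824] v=[-0.5870]
Step 14: x=[8.4514] v=[-0.6195]
Step 15: x=[8.4189] v=[-0.6494]
Step 16: x=[8.3851] v=[-0.6765]
Step 17: x=[8.3501] v=[-0.7007]
Step 18: x=[8.3140] v=[-0.7220]
Step 19: x=[8.2770] v=[-0.7402]
Step 20: x=[8.2392] v=[-0.7552]
Step 21: x=[8.2009] v=[-0.7670]
Step 22: x=[8.1621] v=[-0.7756]
Step 23: x=[8.1231] v=[-0.7809]
Step 24: x=[8.0840] v=[-0.7829]
Step 25: x=[8.0449] v=[-0.7815]
Step 26: x=[8.0061] v=[-0.7768]
Step 27: x=[7.9677] v=[-0.7688]
Step 28: x=[7.9298] v=[-0.7576]
Step 29: x=[7.8926] v=[-0.7431]
Step 30: x=[7.8563] v=[-0.7255]
Step 31: x=[7.8211] v=[-0.7048]
Step 32: x=[7.7870] v=[-0.6811]
Step 33: x=[7.7543] v=[-0.6545]
Step 34: x=[7.7230] v=[-0.6251]
Step 35: x=[7.6933] v=[-0.5931]
Step 36: x=[7.6654] v=[-0.5585]
Step 37: x=[7.6393] v=[-0.5216]
Step 38: x=[7.6152] v=[-0.4824]
Step 39: x=[7.5931] v=[-0.4412]
Step 40: x=[7.5732] v=[-0.3981]
Step 41: x=[7.5555] v=[-0.3533]
Step 42: x=[7.5402] v=[-0.3070]
Step 43: x=[7.5272] v=[-0.2594]
Step 44: x=[7.5167] v=[-0.2107]
Step 45: x=[7.5086] v=[-0.1611]
Step 46: x=[7.5031] v=[-0.1108]
Step 47: x=[7.5001] v=[-0.0601]
Step 48: x=[7.4996] v=[-0.0091]
Step 49: x=[7.5017] v=[0.0419]
First v>=0 after going negative at step 49, time=2.4500

Answer: 2.4500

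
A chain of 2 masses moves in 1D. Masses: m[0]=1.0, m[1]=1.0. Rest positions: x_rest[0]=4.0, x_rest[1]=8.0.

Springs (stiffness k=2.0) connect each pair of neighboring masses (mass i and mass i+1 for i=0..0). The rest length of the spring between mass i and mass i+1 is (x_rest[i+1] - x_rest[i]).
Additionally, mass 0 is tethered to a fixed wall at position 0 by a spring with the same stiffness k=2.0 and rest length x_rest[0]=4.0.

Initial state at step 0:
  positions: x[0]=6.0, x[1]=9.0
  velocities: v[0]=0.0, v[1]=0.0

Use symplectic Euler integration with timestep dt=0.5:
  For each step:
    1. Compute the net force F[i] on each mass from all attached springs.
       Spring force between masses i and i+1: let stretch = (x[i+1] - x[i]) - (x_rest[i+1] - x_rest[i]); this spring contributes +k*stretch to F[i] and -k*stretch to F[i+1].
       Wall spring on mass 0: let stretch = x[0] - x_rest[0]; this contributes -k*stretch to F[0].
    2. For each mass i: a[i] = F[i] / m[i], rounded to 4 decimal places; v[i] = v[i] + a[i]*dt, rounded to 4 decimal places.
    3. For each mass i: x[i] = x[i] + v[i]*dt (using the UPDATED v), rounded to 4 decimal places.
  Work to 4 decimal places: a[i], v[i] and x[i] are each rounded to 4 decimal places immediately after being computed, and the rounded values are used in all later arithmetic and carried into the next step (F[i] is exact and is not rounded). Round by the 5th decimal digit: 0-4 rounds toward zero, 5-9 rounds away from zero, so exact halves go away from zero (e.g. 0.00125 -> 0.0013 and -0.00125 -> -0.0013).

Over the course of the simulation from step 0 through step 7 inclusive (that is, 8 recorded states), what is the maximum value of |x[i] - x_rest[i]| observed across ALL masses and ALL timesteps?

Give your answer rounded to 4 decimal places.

Step 0: x=[6.0000 9.0000] v=[0.0000 0.0000]
Step 1: x=[4.5000 9.5000] v=[-3.0000 1.0000]
Step 2: x=[3.2500 9.5000] v=[-2.5000 0.0000]
Step 3: x=[3.5000 8.3750] v=[0.5000 -2.2500]
Step 4: x=[4.4375 6.8125] v=[1.8750 -3.1250]
Step 5: x=[4.3438 6.0625] v=[-0.1875 -1.5000]
Step 6: x=[2.9375 6.4532] v=[-2.8126 0.7813]
Step 7: x=[1.8203 7.0860] v=[-2.2344 1.2656]
Max displacement = 2.1797

Answer: 2.1797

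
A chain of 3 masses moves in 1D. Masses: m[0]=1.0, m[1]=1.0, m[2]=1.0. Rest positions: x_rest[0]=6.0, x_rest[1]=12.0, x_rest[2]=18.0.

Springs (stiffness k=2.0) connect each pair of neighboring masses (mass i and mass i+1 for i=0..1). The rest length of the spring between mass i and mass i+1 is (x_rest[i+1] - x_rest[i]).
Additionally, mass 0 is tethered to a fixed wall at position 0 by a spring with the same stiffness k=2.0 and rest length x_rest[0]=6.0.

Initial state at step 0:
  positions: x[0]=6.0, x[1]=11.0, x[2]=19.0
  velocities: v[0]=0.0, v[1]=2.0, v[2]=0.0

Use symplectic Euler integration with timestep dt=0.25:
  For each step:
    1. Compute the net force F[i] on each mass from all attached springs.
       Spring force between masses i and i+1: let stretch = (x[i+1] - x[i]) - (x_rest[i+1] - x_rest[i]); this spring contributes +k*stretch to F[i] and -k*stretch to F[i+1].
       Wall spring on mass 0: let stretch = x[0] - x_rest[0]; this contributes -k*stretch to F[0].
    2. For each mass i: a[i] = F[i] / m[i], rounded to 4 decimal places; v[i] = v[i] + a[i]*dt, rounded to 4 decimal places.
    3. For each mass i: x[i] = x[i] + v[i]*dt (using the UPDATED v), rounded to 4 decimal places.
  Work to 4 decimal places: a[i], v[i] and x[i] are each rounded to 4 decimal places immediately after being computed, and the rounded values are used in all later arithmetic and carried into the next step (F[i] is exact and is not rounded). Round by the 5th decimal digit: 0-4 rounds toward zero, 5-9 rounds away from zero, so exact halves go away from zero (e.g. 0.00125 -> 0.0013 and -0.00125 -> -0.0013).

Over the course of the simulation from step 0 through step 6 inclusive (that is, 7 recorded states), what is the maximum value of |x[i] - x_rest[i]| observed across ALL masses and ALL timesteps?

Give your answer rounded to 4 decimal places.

Answer: 2.0145

Derivation:
Step 0: x=[6.0000 11.0000 19.0000] v=[0.0000 2.0000 0.0000]
Step 1: x=[5.8750 11.8750 18.7500] v=[-0.5000 3.5000 -1.0000]
Step 2: x=[5.7656 12.8594 18.3906] v=[-0.4375 3.9375 -1.4375]
Step 3: x=[5.8223 13.6485 18.0898] v=[0.2266 3.1562 -1.2031]
Step 4: x=[6.1295 14.0145 17.9839] v=[1.2286 1.4638 -0.4238]
Step 5: x=[6.6561 13.8910 18.1318] v=[2.1064 -0.4940 0.5915]
Step 6: x=[7.2551 13.3932 18.4996] v=[2.3958 -1.9911 1.4711]
Max displacement = 2.0145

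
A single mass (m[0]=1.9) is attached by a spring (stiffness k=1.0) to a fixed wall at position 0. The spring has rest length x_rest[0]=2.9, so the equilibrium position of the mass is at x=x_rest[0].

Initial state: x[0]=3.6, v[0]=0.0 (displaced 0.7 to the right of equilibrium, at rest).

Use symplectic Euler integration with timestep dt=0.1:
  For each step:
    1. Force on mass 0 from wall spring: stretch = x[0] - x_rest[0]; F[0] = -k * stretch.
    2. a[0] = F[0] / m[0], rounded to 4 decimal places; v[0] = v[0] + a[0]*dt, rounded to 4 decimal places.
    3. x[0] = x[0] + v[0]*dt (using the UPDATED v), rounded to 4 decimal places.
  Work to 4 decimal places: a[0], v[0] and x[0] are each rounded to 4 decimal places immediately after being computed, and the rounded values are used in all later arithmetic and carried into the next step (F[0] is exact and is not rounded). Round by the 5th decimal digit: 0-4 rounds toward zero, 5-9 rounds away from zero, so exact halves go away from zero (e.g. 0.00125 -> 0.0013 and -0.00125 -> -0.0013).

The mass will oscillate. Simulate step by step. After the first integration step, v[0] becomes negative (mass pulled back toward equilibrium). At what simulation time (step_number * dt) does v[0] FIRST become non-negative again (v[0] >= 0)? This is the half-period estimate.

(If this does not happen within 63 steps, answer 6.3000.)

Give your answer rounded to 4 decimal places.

Step 0: x=[3.6000] v=[0.0000]
Step 1: x=[3.5963] v=[-0.0368]
Step 2: x=[3.5890] v=[-0.0735]
Step 3: x=[3.5780] v=[-0.1098]
Step 4: x=[3.5635] v=[-0.1455]
Step 5: x=[3.5455] v=[-0.1804]
Step 6: x=[3.5241] v=[-0.2144]
Step 7: x=[3.4994] v=[-0.2473]
Step 8: x=[3.4715] v=[-0.2789]
Step 9: x=[3.4406] v=[-0.3090]
Step 10: x=[3.4069] v=[-0.3375]
Step 11: x=[3.3705] v=[-0.3642]
Step 12: x=[3.3316] v=[-0.3890]
Step 13: x=[3.2904] v=[-0.4117]
Step 14: x=[3.2472] v=[-0.4323]
Step 15: x=[3.2021] v=[-0.4506]
Step 16: x=[3.1555] v=[-0.4665]
Step 17: x=[3.1075] v=[-0.4800]
Step 18: x=[3.0584] v=[-0.4909]
Step 19: x=[3.0085] v=[-0.4992]
Step 20: x=[2.9580] v=[-0.5049]
Step 21: x=[2.9072] v=[-0.5080]
Step 22: x=[2.8564] v=[-0.5084]
Step 23: x=[2.8058] v=[-0.5061]
Step 24: x=[2.7557] v=[-0.5011]
Step 25: x=[2.7064] v=[-0.4935]
Step 26: x=[2.6581] v=[-0.4833]
Step 27: x=[2.6110] v=[-0.4706]
Step 28: x=[2.5655] v=[-0.4554]
Step 29: x=[2.5217] v=[-0.4378]
Step 30: x=[2.4799] v=[-0.4179]
Step 31: x=[2.4403] v=[-0.3958]
Step 32: x=[2.4031] v=[-0.3716]
Step 33: x=[2.3686] v=[-0.3455]
Step 34: x=[2.3369] v=[-0.3175]
Step 35: x=[2.3081] v=[-0.2879]
Step 36: x=[2.2824] v=[-0.2568]
Step 37: x=[2.2600] v=[-0.2243]
Step 38: x=[2.2409] v=[-0.1906]
Step 39: x=[2.2253] v=[-0.1559]
Step 40: x=[2.2133] v=[-0.1204]
Step 41: x=[2.2049] v=[-0.0843]
Step 42: x=[2.2001] v=[-0.0477]
Step 43: x=[2.1990] v=[-0.0109]
Step 44: x=[2.2016] v=[0.0260]
First v>=0 after going negative at step 44, time=4.4000

Answer: 4.4000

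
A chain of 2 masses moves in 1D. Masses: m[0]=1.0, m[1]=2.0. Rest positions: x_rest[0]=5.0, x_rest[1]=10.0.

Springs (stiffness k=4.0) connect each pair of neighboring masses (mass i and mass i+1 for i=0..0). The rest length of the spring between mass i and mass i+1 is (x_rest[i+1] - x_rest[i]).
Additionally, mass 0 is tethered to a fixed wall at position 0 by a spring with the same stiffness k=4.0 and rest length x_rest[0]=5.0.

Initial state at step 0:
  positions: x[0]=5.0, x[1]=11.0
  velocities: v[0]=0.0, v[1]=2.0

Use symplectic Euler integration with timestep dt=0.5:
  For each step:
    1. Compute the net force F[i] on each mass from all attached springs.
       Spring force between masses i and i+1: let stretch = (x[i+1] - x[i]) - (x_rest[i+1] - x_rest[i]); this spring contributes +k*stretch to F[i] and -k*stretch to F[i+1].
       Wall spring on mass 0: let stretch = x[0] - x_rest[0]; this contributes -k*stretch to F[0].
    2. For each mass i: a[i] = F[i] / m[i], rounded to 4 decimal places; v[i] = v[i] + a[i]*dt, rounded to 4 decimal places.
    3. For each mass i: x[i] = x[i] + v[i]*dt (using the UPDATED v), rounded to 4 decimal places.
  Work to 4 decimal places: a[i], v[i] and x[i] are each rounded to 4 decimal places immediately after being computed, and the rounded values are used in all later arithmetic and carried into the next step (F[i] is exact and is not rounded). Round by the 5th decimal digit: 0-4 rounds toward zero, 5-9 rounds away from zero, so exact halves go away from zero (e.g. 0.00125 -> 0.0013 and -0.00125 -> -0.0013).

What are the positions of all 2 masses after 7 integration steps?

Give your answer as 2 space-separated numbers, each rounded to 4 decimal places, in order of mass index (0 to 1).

Answer: 3.9219 8.9922

Derivation:
Step 0: x=[5.0000 11.0000] v=[0.0000 2.0000]
Step 1: x=[6.0000 11.5000] v=[2.0000 1.0000]
Step 2: x=[6.5000 11.7500] v=[1.0000 0.5000]
Step 3: x=[5.7500 11.8750] v=[-1.5000 0.2500]
Step 4: x=[5.3750 11.4375] v=[-0.7500 -0.8750]
Step 5: x=[5.6875 10.4688] v=[0.6250 -1.9375]
Step 6: x=[5.0938 9.6094] v=[-1.1874 -1.7188]
Step 7: x=[3.9219 8.9922] v=[-2.3438 -1.2344]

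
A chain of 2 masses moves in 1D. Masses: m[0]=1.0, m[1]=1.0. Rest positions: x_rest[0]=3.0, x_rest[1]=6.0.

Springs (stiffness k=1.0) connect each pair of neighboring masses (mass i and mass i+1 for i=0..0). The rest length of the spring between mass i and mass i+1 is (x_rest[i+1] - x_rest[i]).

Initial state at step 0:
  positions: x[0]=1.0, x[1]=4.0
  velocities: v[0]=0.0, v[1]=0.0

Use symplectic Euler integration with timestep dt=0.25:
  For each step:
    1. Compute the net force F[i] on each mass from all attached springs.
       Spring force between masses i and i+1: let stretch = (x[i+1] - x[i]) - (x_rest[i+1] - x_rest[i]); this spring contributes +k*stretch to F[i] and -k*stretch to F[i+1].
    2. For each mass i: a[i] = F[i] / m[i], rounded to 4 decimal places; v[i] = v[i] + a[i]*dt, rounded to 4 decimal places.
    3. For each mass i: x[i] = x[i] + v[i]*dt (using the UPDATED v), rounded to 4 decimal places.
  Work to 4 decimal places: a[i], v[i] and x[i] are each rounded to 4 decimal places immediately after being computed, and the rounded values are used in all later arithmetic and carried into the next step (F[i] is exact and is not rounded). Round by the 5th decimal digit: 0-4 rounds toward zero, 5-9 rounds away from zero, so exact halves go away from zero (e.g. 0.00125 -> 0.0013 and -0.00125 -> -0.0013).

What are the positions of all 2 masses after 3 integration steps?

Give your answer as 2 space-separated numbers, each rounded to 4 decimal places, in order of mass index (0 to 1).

Answer: 1.0000 4.0000

Derivation:
Step 0: x=[1.0000 4.0000] v=[0.0000 0.0000]
Step 1: x=[1.0000 4.0000] v=[0.0000 0.0000]
Step 2: x=[1.0000 4.0000] v=[0.0000 0.0000]
Step 3: x=[1.0000 4.0000] v=[0.0000 0.0000]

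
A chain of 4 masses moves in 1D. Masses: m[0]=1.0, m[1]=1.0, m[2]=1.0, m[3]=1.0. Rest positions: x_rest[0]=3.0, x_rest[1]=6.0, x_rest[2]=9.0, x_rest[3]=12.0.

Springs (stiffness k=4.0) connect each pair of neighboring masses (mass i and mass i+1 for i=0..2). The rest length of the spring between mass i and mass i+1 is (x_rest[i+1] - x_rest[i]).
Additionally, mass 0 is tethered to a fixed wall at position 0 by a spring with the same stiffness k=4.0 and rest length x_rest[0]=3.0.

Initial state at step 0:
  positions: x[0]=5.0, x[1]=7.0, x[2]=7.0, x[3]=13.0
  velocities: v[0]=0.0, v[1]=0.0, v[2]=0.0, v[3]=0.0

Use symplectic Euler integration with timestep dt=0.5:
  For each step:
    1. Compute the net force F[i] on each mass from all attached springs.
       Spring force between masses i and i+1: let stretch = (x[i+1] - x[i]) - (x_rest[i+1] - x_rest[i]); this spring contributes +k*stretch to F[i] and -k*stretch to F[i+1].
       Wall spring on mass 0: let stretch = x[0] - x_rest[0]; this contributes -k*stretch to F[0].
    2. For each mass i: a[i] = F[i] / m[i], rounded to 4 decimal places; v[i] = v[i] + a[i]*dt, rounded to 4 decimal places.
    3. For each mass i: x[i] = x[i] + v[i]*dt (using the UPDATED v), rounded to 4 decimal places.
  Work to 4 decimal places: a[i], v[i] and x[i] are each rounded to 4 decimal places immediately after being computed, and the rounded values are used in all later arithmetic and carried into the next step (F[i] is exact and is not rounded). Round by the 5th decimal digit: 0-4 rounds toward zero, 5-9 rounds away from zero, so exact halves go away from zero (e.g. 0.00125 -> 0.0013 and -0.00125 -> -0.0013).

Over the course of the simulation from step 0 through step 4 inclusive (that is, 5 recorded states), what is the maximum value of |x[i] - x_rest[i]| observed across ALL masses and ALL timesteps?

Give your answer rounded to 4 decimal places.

Step 0: x=[5.0000 7.0000 7.0000 13.0000] v=[0.0000 0.0000 0.0000 0.0000]
Step 1: x=[2.0000 5.0000 13.0000 10.0000] v=[-6.0000 -4.0000 12.0000 -6.0000]
Step 2: x=[0.0000 8.0000 8.0000 13.0000] v=[-4.0000 6.0000 -10.0000 6.0000]
Step 3: x=[6.0000 3.0000 8.0000 14.0000] v=[12.0000 -10.0000 0.0000 2.0000]
Step 4: x=[3.0000 6.0000 9.0000 12.0000] v=[-6.0000 6.0000 2.0000 -4.0000]
Max displacement = 4.0000

Answer: 4.0000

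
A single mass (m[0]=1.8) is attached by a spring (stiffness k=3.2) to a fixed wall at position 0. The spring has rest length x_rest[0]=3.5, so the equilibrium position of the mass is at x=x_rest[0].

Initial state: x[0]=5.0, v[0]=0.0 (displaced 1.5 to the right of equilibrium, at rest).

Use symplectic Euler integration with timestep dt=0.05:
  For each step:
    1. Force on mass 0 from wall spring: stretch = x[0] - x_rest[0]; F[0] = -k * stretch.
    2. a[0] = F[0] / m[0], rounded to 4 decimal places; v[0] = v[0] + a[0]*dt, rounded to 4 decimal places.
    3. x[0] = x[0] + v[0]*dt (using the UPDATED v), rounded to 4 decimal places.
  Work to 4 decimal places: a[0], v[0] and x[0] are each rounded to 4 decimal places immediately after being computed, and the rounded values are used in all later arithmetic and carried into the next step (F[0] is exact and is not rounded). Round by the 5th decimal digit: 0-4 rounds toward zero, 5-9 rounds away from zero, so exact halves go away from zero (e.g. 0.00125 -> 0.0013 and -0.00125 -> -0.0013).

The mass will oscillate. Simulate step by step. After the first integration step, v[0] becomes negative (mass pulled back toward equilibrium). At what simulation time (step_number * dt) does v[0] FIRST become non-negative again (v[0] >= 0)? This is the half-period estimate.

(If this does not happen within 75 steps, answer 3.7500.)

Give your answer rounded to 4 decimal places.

Step 0: x=[5.0000] v=[0.0000]
Step 1: x=[4.9933] v=[-0.1333]
Step 2: x=[4.9800] v=[-0.2660]
Step 3: x=[4.9601] v=[-0.3976]
Step 4: x=[4.9337] v=[-0.5274]
Step 5: x=[4.9010] v=[-0.6548]
Step 6: x=[4.8620] v=[-0.7793]
Step 7: x=[4.8170] v=[-0.9004]
Step 8: x=[4.7661] v=[-1.0175]
Step 9: x=[4.7096] v=[-1.1300]
Step 10: x=[4.6477] v=[-1.2375]
Step 11: x=[4.5807] v=[-1.3395]
Step 12: x=[4.5089] v=[-1.4356]
Step 13: x=[4.4326] v=[-1.5253]
Step 14: x=[4.3522] v=[-1.6082]
Step 15: x=[4.2680] v=[-1.6840]
Step 16: x=[4.1804] v=[-1.7523]
Step 17: x=[4.0898] v=[-1.8128]
Step 18: x=[3.9965] v=[-1.8652]
Step 19: x=[3.9010] v=[-1.9093]
Step 20: x=[3.8038] v=[-1.9449]
Step 21: x=[3.7052] v=[-1.9719]
Step 22: x=[3.6057] v=[-1.9901]
Step 23: x=[3.5057] v=[-1.9995]
Step 24: x=[3.4057] v=[-2.0000]
Step 25: x=[3.3061] v=[-1.9916]
Step 26: x=[3.2074] v=[-1.9744]
Step 27: x=[3.1100] v=[-1.9484]
Step 28: x=[3.0143] v=[-1.9137]
Step 29: x=[2.9208] v=[-1.8705]
Step 30: x=[2.8299] v=[-1.8190]
Step 31: x=[2.7419] v=[-1.7594]
Step 32: x=[2.6573] v=[-1.6920]
Step 33: x=[2.5764] v=[-1.6171]
Step 34: x=[2.4997] v=[-1.5350]
Step 35: x=[2.4274] v=[-1.4461]
Step 36: x=[2.3599] v=[-1.3508]
Step 37: x=[2.2974] v=[-1.2495]
Step 38: x=[2.2403] v=[-1.1426]
Step 39: x=[2.1888] v=[-1.0306]
Step 40: x=[2.1431] v=[-0.9141]
Step 41: x=[2.1034] v=[-0.7935]
Step 42: x=[2.0699] v=[-0.6694]
Step 43: x=[2.0428] v=[-0.5423]
Step 44: x=[2.0222] v=[-0.4128]
Step 45: x=[2.0081] v=[-0.2814]
Step 46: x=[2.0007] v=[-0.1488]
Step 47: x=[1.9999] v=[-0.0155]
Step 48: x=[2.0058] v=[0.1178]
First v>=0 after going negative at step 48, time=2.4000

Answer: 2.4000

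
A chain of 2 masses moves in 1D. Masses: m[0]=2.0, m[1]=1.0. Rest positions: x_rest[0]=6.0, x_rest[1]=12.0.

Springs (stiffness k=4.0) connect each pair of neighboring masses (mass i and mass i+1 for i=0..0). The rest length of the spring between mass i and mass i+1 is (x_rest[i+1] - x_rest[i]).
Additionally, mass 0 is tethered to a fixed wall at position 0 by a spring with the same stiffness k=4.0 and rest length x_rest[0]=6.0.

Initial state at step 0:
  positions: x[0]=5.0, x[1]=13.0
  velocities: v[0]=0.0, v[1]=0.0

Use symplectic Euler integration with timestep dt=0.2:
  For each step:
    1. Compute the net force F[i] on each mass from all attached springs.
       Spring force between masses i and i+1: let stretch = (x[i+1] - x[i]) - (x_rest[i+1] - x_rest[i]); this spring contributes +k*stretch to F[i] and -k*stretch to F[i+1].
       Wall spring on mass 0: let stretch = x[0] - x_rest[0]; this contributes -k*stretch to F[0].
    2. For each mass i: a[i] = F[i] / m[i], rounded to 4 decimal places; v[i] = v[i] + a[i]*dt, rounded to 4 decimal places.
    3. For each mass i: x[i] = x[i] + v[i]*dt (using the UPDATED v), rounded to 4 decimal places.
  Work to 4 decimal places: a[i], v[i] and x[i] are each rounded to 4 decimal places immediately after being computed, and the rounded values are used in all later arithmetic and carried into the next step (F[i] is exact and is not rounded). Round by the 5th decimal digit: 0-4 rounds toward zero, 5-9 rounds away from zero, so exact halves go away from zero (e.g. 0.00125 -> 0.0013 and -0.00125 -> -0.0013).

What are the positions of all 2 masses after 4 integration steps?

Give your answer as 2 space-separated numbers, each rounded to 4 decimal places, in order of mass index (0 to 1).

Step 0: x=[5.0000 13.0000] v=[0.0000 0.0000]
Step 1: x=[5.2400 12.6800] v=[1.2000 -1.6000]
Step 2: x=[5.6560 12.1296] v=[2.0800 -2.7520]
Step 3: x=[6.1374 11.5034] v=[2.4070 -3.1309]
Step 4: x=[6.5571 10.9787] v=[2.0984 -2.6237]

Answer: 6.5571 10.9787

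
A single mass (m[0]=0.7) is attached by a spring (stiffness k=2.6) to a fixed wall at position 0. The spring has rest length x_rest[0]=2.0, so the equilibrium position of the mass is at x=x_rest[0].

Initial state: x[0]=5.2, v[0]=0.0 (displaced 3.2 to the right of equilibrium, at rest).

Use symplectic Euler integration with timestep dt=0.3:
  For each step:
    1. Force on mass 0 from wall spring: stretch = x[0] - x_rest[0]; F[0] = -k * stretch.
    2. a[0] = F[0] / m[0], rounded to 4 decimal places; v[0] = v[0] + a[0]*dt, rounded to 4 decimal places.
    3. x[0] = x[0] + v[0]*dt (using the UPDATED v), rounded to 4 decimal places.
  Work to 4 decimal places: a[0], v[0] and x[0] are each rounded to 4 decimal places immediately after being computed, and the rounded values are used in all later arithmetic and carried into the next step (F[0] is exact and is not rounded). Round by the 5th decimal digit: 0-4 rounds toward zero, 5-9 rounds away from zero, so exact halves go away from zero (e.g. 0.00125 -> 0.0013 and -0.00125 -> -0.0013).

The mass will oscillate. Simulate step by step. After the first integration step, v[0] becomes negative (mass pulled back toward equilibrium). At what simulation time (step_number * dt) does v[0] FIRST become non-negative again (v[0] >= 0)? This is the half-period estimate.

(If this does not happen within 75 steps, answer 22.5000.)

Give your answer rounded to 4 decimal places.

Answer: 1.8000

Derivation:
Step 0: x=[5.2000] v=[0.0000]
Step 1: x=[4.1303] v=[-3.5657]
Step 2: x=[2.3485] v=[-5.9395]
Step 3: x=[0.4502] v=[-6.3278]
Step 4: x=[-0.9301] v=[-4.6009]
Step 5: x=[-1.3309] v=[-1.3359]
Step 6: x=[-0.6182] v=[2.3757]
First v>=0 after going negative at step 6, time=1.8000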